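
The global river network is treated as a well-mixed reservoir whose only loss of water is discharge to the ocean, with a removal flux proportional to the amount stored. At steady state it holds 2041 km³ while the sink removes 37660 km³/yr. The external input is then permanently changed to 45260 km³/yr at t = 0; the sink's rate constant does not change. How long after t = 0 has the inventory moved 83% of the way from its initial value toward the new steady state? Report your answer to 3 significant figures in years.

0.0960 yr

τ = M₀/F₀ = 2041/37660 = 0.05420 yr.
The remaining gap fraction is e^(−t/τ); 83% covered ⇒ e^(−t/τ) = 0.170.
t = −τ ln(0.170) = 0.05420 × 1.772 = 0.09603 yr.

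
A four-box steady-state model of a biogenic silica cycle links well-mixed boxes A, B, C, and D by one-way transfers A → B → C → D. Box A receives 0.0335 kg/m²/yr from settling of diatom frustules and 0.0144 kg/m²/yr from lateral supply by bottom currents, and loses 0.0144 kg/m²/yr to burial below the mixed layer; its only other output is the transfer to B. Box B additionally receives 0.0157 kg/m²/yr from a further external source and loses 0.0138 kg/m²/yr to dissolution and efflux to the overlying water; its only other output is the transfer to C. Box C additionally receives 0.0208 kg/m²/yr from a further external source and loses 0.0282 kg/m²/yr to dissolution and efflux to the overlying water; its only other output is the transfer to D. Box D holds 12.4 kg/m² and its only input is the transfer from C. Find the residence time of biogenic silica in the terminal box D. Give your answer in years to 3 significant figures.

Box A: F(A→B) = (0.0335 + 0.0144) − 0.0144 = 0.033500 kg/m²/yr.
Box B: F(B→C) = (0.033500 + 0.0157) − 0.0138 = 0.035400 kg/m²/yr.
Box C: F(C→D) = (0.035400 + 0.0208) − 0.0282 = 0.028000 kg/m²/yr.
Box D throughput = its input = 0.028000 kg/m²/yr; τ = 12.4 / 0.028000 = 442.9 yr.

443 yr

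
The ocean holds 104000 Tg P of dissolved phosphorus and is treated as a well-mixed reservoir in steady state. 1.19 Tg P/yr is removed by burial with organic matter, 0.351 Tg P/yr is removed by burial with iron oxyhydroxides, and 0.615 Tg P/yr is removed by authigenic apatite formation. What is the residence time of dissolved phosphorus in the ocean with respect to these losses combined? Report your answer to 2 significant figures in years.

Total removal = 1.190 + 0.3510 + 0.6150 = 2.1560 Tg P/yr.
τ = M / ΣF_out = 104000 / 2.1560 = 48240 yr.

48000 yr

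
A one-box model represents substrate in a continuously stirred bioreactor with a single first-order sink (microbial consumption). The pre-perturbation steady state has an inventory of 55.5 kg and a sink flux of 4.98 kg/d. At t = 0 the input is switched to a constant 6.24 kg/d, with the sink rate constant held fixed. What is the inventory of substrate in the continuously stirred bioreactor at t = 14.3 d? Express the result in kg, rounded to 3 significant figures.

65.7 kg

τ = M₀/F₀ = 55.5/4.98 = 11.14 d; rate constant k = 1/τ.
New steady state M_∞ = F₁/k = F₁·τ = 6.24 × 11.14 = 69.542 kg.
M(t) = M_∞ + (M₀ − M_∞)·e^(−t/τ); t/τ = 14.3/11.14 = 1.283, so e^(−t/τ) = 0.2772.
M(t) = 69.542 − 14.04 × 0.2772 = 65.650 kg.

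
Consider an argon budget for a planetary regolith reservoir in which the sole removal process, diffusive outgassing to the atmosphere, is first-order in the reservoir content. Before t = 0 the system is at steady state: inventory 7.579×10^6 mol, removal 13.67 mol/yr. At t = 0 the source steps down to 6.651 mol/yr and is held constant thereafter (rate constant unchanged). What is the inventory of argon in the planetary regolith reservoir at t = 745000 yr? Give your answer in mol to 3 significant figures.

Residence time τ = M₀/F₀ = 554400 yr. The eventual steady state is M_∞ = M₀·(F₁/F₀) = 7.579×10^6 × 6.651/13.67 = 3.6875×10^6 mol.
The anomaly ΔM(t) = M(t) − M_∞ decays as ΔM₀·e^(−t/τ) with ΔM₀ = 7.579×10^6 − 3.6875×10^6 = 3.892×10^6 mol.
At t = 745000 yr, e^(−t/τ) = e^(−1.344) = 0.2609, so ΔM = 1.015×10^6 mol and M = 3.6875×10^6 + 1.015×10^6 = 4.7027×10^6 mol.

4.70×10^6 mol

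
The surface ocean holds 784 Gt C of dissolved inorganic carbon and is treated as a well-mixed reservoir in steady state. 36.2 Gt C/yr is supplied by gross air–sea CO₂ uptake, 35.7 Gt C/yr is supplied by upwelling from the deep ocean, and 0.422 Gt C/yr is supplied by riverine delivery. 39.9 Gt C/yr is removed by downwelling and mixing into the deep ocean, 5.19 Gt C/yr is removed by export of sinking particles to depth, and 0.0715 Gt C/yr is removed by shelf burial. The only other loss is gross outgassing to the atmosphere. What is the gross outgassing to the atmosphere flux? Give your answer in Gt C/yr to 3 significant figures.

27.2 Gt C/yr

At steady state ΣF_in = ΣF_out.
ΣF_in = 36.2 + 35.7 + 0.422 = 72.322 Gt C/yr.
Gross outgassing to the atmosphere flux = ΣF_in − (39.9 + 5.19 + 0.0715) = 72.322 − 45.16 = 27.16 Gt C/yr.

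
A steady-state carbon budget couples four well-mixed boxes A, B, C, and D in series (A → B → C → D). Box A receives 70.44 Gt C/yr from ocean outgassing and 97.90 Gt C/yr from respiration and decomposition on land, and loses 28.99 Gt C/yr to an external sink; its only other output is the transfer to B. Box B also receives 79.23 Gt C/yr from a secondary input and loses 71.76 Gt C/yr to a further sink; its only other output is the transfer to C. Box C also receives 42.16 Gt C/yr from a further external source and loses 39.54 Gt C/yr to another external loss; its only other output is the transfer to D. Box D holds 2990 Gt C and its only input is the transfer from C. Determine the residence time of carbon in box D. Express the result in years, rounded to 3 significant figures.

20.0 yr

Box A: F(A→B) = (70.44 + 97.90) − 28.99 = 139.35 Gt C/yr.
Box B: F(B→C) = (139.35 + 79.23) − 71.76 = 146.82 Gt C/yr.
Box C: F(C→D) = (146.82 + 42.16) − 39.54 = 149.44 Gt C/yr.
Box D throughput = its input = 149.44 Gt C/yr; τ = 2990 / 149.44 = 20.01 yr.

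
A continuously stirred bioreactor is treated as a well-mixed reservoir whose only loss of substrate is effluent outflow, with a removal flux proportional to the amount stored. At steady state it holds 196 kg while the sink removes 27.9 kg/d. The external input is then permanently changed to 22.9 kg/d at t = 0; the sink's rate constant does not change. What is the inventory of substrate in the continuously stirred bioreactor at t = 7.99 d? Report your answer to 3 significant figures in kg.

172 kg

τ = M₀/F₀ = 196/27.9 = 7.025 d; rate constant k = 1/τ.
New steady state M_∞ = F₁/k = F₁·τ = 22.9 × 7.025 = 160.87 kg.
M(t) = M_∞ + (M₀ − M_∞)·e^(−t/τ); t/τ = 7.99/7.025 = 1.137, so e^(−t/τ) = 0.3207.
M(t) = 160.87 + 35.13 × 0.3207 = 172.14 kg.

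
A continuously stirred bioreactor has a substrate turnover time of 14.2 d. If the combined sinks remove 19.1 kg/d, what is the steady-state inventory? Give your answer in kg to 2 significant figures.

270 kg

τ = M/F ⇒ M = τ × F = 14.2 × 19.1 = 271.2 kg.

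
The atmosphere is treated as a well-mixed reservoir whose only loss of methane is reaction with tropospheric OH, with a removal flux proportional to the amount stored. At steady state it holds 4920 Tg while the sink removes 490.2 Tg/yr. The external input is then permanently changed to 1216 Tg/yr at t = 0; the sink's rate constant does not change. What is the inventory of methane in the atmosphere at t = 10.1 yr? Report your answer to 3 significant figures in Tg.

Residence time τ = M₀/F₀ = 10.04 yr. The eventual steady state is M_∞ = M₀·(F₁/F₀) = 4920 × 1216/490.2 = 12205 Tg.
The anomaly ΔM(t) = M(t) − M_∞ decays as ΔM₀·e^(−t/τ) with ΔM₀ = 4920 − 12205 = −7285 Tg.
At t = 10.1 yr, e^(−t/τ) = e^(−1.006) = 0.3656, so ΔM = −2663 Tg and M = 12205 − 2663 = 9541.6 Tg.

9540 Tg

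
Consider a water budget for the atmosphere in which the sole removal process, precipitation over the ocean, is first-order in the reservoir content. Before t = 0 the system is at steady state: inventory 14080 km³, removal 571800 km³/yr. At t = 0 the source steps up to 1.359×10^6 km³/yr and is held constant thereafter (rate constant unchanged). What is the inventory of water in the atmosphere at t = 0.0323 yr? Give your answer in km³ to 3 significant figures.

28200 km³

The sink rate constant is k = F₀/M₀ = 571800/14080 = 40.61 yr⁻¹.
Solving dM/dt = F₁ − kM with M(0) = M₀ gives M(t) = F₁/k + (M₀ − F₁/k)·e^(−kt).
F₁/k = 1.359×10^6/40.61 = 33464 km³; kt = 40.61 × 0.0323 = 1.312, e^(−kt) = 0.2694.
M(0.0323) = 33464 + (14080 − 33464) × 0.2694 = 33464 − 5221 = 28243 km³.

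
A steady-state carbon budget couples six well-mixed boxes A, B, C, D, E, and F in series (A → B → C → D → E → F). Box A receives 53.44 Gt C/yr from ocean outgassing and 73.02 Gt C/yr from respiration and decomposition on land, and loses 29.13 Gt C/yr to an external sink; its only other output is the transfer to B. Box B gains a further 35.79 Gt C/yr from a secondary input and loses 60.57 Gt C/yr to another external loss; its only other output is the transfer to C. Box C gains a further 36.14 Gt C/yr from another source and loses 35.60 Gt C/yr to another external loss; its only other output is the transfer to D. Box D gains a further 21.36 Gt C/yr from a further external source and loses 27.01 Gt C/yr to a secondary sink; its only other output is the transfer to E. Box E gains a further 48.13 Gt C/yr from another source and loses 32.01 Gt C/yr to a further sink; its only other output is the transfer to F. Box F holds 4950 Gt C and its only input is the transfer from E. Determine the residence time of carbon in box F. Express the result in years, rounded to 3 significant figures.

Box A: F(A→B) = (53.44 + 73.02) − 29.13 = 97.330 Gt C/yr.
Box B: F(B→C) = (97.330 + 35.79) − 60.57 = 72.550 Gt C/yr.
Box C: F(C→D) = (72.550 + 36.14) − 35.60 = 73.090 Gt C/yr.
Box D: F(D→E) = (73.090 + 21.36) − 27.01 = 67.440 Gt C/yr.
Box E: F(E→F) = (67.440 + 48.13) − 32.01 = 83.560 Gt C/yr.
Box F throughput = its input = 83.560 Gt C/yr; τ = 4950 / 83.560 = 59.24 yr.

59.2 yr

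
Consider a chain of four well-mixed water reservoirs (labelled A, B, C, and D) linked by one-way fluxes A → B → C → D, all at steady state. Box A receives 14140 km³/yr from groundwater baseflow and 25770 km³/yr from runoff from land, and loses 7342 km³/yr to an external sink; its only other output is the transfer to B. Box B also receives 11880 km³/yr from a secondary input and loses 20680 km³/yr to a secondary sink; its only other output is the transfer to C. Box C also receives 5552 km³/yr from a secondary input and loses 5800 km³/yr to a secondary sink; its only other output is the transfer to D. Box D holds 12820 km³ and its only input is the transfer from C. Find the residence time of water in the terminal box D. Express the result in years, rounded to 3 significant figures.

Box A: F(A→B) = (14140 + 25770) − 7342 = 32568 km³/yr.
Box B: F(B→C) = (32568 + 11880) − 20680 = 23768 km³/yr.
Box C: F(C→D) = (23768 + 5552) − 5800 = 23520 km³/yr.
Box D throughput = its input = 23520 km³/yr; τ = 12820 / 23520 = 0.5451 yr.

0.545 yr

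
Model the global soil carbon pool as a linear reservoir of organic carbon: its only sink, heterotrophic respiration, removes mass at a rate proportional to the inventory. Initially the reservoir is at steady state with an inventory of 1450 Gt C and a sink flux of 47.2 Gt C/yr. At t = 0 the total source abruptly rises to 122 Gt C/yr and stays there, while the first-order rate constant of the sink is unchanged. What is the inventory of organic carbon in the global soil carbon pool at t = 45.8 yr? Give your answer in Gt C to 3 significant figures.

Residence time τ = M₀/F₀ = 30.72 yr. The eventual steady state is M_∞ = M₀·(F₁/F₀) = 1450 × 122/47.2 = 3747.9 Gt C.
The anomaly ΔM(t) = M(t) − M_∞ decays as ΔM₀·e^(−t/τ) with ΔM₀ = 1450 − 3747.9 = −2298 Gt C.
At t = 45.8 yr, e^(−t/τ) = e^(−1.491) = 0.2252, so ΔM = −517.4 Gt C and M = 3747.9 − 517.4 = 3230.5 Gt C.

3230 Gt C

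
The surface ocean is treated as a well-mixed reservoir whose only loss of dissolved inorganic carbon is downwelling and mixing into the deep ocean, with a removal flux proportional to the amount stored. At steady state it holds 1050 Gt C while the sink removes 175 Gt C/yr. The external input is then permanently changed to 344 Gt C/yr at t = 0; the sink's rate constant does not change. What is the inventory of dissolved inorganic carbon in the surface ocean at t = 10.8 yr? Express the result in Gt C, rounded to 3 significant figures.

1900 Gt C

τ = M₀/F₀ = 1050/175 = 6.000 yr; rate constant k = 1/τ.
New steady state M_∞ = F₁/k = F₁·τ = 344 × 6.000 = 2064.0 Gt C.
M(t) = M_∞ + (M₀ − M_∞)·e^(−t/τ); t/τ = 10.8/6.000 = 1.800, so e^(−t/τ) = 0.1653.
M(t) = 2064.0 − 1014 × 0.1653 = 1896.4 Gt C.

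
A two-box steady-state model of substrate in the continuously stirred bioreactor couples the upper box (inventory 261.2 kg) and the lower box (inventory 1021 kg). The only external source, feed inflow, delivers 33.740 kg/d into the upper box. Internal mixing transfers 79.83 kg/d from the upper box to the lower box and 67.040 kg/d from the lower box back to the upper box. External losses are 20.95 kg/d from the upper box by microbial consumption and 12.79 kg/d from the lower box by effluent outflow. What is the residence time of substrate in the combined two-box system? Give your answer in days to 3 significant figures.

For the system as a whole, the A↔B exchange is internal and contributes nothing to the throughput; only the external sinks remove mass.
M_total = 261.2 + 1021 = 1282.2 kg.
ΣF_external_out = 20.95 + 12.79 = 33.740 kg/d.
τ = M_total / ΣF_ext = 1282.2 / 33.740 = 38.00 d.

38.0 d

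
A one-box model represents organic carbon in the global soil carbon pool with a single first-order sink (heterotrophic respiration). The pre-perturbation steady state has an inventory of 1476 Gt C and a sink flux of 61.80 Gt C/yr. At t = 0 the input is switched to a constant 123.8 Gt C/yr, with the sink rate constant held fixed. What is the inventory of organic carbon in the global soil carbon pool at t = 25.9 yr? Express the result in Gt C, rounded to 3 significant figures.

2460 Gt C

Residence time τ = M₀/F₀ = 23.88 yr. The eventual steady state is M_∞ = M₀·(F₁/F₀) = 1476 × 123.8/61.80 = 2956.8 Gt C.
The anomaly ΔM(t) = M(t) − M_∞ decays as ΔM₀·e^(−t/τ) with ΔM₀ = 1476 − 2956.8 = −1481 Gt C.
At t = 25.9 yr, e^(−t/τ) = e^(−1.084) = 0.3381, so ΔM = −500.6 Gt C and M = 2956.8 − 500.6 = 2456.1 Gt C.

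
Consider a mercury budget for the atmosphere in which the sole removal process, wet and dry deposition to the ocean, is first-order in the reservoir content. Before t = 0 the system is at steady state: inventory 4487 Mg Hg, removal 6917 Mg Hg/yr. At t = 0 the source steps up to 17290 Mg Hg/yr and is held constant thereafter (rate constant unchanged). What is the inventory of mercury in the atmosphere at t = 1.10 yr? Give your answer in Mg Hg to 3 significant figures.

9980 Mg Hg

τ = M₀/F₀ = 4487/6917 = 0.6487 yr; rate constant k = 1/τ.
New steady state M_∞ = F₁/k = F₁·τ = 17290 × 0.6487 = 11216 Mg Hg.
M(t) = M_∞ + (M₀ − M_∞)·e^(−t/τ); t/τ = 1.10/0.6487 = 1.696, so e^(−t/τ) = 0.1835.
M(t) = 11216 − 6729 × 0.1835 = 9981.4 Mg Hg.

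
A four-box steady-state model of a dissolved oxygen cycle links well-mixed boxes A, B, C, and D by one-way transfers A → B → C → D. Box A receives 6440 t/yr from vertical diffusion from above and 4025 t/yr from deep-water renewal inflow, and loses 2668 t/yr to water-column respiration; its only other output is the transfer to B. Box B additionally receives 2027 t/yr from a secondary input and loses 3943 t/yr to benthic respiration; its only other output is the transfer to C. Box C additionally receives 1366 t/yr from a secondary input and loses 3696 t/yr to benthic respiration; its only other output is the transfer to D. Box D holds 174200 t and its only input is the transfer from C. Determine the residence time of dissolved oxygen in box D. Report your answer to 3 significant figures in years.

Box A: F(A→B) = (6440 + 4025) − 2668 = 7797.0 t/yr.
Box B: F(B→C) = (7797.0 + 2027) − 3943 = 5881.0 t/yr.
Box C: F(C→D) = (5881.0 + 1366) − 3696 = 3551.0 t/yr.
Box D throughput = its input = 3551.0 t/yr; τ = 174200 / 3551.0 = 49.06 yr.

49.1 yr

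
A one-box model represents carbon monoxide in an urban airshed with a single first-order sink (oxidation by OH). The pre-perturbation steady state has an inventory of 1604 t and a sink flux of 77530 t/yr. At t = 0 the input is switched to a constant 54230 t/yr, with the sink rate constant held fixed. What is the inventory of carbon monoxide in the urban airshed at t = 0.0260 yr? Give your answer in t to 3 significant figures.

1260 t

Residence time τ = M₀/F₀ = 0.02069 yr. The eventual steady state is M_∞ = M₀·(F₁/F₀) = 1604 × 54230/77530 = 1122.0 t.
The anomaly ΔM(t) = M(t) − M_∞ decays as ΔM₀·e^(−t/τ) with ΔM₀ = 1604 − 1122.0 = 482.0 t.
At t = 0.0260 yr, e^(−t/τ) = e^(−1.257) = 0.2846, so ΔM = 137.2 t and M = 1122.0 + 137.2 = 1259.1 t.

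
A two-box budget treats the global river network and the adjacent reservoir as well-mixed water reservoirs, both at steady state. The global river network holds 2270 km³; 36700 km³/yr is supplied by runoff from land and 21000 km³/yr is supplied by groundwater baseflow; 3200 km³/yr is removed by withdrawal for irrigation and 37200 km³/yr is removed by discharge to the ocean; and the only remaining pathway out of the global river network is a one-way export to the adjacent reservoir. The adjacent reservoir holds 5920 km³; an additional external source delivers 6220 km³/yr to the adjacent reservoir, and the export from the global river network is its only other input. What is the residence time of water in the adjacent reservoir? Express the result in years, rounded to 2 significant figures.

0.25 yr

Balance the global river network: ΣF_in = 36700 + 21000 = 57700 km³/yr.
Export to the adjacent reservoir = ΣF_in − (3200 + 37200) = 17300 km³/yr.
Total input to the adjacent reservoir = 17300 + 6220 = 23520 km³/yr; at steady state this equals its total output.
τ = M / F = 5920 / 23520 = 0.2517 yr.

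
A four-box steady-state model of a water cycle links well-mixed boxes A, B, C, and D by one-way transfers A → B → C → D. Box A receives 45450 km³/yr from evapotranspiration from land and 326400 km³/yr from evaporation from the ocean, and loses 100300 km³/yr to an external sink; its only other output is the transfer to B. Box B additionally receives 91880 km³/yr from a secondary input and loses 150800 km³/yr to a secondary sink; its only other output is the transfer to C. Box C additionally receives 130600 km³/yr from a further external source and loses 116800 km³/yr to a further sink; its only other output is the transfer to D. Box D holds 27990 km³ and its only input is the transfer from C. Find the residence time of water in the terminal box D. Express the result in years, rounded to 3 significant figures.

0.124 yr

Box A: F(A→B) = (45450 + 326400) − 100300 = 271550 km³/yr.
Box B: F(B→C) = (271550 + 91880) − 150800 = 212630 km³/yr.
Box C: F(C→D) = (212630 + 130600) − 116800 = 226430 km³/yr.
Box D throughput = its input = 226430 km³/yr; τ = 27990 / 226430 = 0.1236 yr.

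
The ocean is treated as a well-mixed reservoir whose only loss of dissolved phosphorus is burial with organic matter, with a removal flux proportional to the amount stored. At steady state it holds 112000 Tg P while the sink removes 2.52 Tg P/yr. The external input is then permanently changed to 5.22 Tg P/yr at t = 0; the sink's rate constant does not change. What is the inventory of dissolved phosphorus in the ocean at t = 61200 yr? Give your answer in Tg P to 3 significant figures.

202000 Tg P

Residence time τ = M₀/F₀ = 44440 yr. The eventual steady state is M_∞ = M₀·(F₁/F₀) = 112000 × 5.22/2.52 = 232000 Tg P.
The anomaly ΔM(t) = M(t) − M_∞ decays as ΔM₀·e^(−t/τ) with ΔM₀ = 112000 − 232000 = −120000 Tg P.
At t = 61200 yr, e^(−t/τ) = e^(−1.377) = 0.2523, so ΔM = −30280 Tg P and M = 232000 − 30280 = 201720 Tg P.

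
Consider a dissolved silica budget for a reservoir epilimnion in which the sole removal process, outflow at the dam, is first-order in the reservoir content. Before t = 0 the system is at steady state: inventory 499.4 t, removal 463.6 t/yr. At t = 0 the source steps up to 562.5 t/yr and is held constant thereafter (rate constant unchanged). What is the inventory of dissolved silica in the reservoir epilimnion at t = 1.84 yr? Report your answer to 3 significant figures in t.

Residence time τ = M₀/F₀ = 1.077 yr. The eventual steady state is M_∞ = M₀·(F₁/F₀) = 499.4 × 562.5/463.6 = 605.94 t.
The anomaly ΔM(t) = M(t) − M_∞ decays as ΔM₀·e^(−t/τ) with ΔM₀ = 499.4 − 605.94 = −106.5 t.
At t = 1.84 yr, e^(−t/τ) = e^(−1.708) = 0.1812, so ΔM = −19.31 t and M = 605.94 − 19.31 = 586.63 t.

587 t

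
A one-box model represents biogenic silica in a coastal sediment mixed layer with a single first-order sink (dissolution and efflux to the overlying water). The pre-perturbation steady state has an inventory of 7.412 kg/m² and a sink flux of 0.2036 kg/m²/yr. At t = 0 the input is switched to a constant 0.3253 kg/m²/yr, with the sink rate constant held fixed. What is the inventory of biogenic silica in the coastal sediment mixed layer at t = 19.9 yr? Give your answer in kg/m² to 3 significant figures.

9.28 kg/m²

τ = M₀/F₀ = 7.412/0.2036 = 36.40 yr; rate constant k = 1/τ.
New steady state M_∞ = F₁/k = F₁·τ = 0.3253 × 36.40 = 11.842 kg/m².
M(t) = M_∞ + (M₀ − M_∞)·e^(−t/τ); t/τ = 19.9/36.40 = 0.5466, so e^(−t/τ) = 0.5789.
M(t) = 11.842 − 4.430 × 0.5789 = 9.2777 kg/m².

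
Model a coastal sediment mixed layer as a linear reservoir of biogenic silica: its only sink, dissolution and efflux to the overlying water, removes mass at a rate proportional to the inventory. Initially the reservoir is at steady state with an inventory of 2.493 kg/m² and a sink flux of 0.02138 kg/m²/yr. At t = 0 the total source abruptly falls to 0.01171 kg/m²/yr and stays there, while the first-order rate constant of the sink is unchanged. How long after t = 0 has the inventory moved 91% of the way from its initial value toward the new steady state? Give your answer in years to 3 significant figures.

281 yr

τ = M₀/F₀ = 2.493/0.02138 = 116.6 yr.
The remaining gap fraction is e^(−t/τ); 91% covered ⇒ e^(−t/τ) = 0.0900.
t = −τ ln(0.0900) = 116.6 × 2.408 = 280.8 yr.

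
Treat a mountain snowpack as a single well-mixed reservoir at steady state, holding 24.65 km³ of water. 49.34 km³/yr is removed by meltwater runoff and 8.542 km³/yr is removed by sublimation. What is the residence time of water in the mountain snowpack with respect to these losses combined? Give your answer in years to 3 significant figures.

0.426 yr

Total removal = 49.34 + 8.542 = 57.882 km³/yr.
τ = M / ΣF_out = 24.65 / 57.882 = 0.4259 yr.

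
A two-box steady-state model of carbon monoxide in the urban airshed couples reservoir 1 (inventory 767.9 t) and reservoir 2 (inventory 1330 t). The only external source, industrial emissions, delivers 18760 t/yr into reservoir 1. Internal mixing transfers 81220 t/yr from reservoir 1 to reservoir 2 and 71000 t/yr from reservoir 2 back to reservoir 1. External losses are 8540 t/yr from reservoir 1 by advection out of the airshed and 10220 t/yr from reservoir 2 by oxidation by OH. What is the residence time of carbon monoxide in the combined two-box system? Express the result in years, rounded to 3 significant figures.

Residence time in the combined system uses the total inventory and the total *external* removal — internal exchanges between the two boxes cancel.
M_total = 767.9 + 1330 = 2097.9 t.
ΣF_external_out = 8540 + 10220 = 18760 t/yr.
τ = M_total / ΣF_ext = 2097.9 / 18760 = 0.1118 yr.

0.112 yr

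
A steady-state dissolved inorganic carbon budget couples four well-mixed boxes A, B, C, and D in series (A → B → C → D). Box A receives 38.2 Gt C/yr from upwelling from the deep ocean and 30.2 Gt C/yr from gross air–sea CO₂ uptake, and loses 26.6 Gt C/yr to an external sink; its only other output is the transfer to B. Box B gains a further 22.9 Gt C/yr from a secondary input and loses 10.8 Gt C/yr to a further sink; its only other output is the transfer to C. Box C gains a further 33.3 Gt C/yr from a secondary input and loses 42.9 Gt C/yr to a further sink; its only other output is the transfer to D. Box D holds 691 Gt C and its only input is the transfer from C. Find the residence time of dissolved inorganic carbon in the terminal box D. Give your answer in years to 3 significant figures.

Box A: F(A→B) = (38.2 + 30.2) − 26.6 = 41.800 Gt C/yr.
Box B: F(B→C) = (41.800 + 22.9) − 10.8 = 53.900 Gt C/yr.
Box C: F(C→D) = (53.900 + 33.3) − 42.9 = 44.300 Gt C/yr.
Box D throughput = its input = 44.300 Gt C/yr; τ = 691 / 44.300 = 15.60 yr.

15.6 yr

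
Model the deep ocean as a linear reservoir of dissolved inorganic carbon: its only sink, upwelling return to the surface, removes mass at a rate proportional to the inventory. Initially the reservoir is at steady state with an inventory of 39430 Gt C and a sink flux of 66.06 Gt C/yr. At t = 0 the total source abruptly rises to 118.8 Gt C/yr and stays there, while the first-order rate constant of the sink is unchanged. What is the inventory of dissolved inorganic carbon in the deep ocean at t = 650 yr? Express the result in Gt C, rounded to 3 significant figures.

The sink rate constant is k = F₀/M₀ = 66.06/39430 = 0.001675 yr⁻¹.
Solving dM/dt = F₁ − kM with M(0) = M₀ gives M(t) = F₁/k + (M₀ − F₁/k)·e^(−kt).
F₁/k = 118.8/0.001675 = 70910 Gt C; kt = 0.001675 × 650 = 1.089, e^(−kt) = 0.3366.
M(650) = 70910 + (39430 − 70910) × 0.3366 = 70910 − 10590 = 60315 Gt C.

60300 Gt C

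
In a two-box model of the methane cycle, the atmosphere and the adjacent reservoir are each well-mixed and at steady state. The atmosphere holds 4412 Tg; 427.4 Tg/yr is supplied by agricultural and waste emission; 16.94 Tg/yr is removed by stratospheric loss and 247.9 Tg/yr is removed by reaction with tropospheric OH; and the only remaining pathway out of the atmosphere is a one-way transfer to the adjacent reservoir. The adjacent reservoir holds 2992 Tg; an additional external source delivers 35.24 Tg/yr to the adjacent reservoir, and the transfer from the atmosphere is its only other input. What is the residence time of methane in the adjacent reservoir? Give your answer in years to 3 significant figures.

15.1 yr

Balance the atmosphere: ΣF_in = 427.40 Tg/yr.
Transfer to the adjacent reservoir = ΣF_in − (16.94 + 247.9) = 162.56 Tg/yr.
Total input to the adjacent reservoir = 162.56 + 35.24 = 197.80 Tg/yr; at steady state this equals its total output.
τ = M / F = 2992 / 197.80 = 15.13 yr.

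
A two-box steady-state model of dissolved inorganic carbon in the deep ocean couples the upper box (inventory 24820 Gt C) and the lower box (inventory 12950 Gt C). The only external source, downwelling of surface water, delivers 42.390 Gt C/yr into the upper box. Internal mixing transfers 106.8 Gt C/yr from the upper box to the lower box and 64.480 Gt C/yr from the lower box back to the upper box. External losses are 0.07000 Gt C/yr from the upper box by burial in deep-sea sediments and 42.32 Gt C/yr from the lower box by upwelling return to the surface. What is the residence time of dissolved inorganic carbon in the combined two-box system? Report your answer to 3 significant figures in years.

891 yr

Treat the two boxes together as one reservoir: the mixing fluxes between them are internal recycling, so τ = ΣM / Σ(external losses).
M_total = 24820 + 12950 = 37770 Gt C.
ΣF_external_out = 0.07000 + 42.32 = 42.390 Gt C/yr.
τ = M_total / ΣF_ext = 37770 / 42.390 = 891.0 yr.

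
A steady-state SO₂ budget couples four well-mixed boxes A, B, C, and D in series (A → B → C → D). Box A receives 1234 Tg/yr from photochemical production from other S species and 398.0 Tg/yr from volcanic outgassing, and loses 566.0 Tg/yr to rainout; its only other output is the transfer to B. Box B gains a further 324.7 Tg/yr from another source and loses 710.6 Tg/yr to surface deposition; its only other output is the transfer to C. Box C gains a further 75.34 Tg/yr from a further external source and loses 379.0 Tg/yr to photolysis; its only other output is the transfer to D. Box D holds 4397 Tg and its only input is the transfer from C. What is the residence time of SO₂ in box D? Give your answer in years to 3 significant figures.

11.7 yr

Box A: F(A→B) = (1234 + 398.0) − 566.0 = 1066.0 Tg/yr.
Box B: F(B→C) = (1066.0 + 324.7) − 710.6 = 680.10 Tg/yr.
Box C: F(C→D) = (680.10 + 75.34) − 379.0 = 376.44 Tg/yr.
Box D throughput = its input = 376.44 Tg/yr; τ = 4397 / 376.44 = 11.68 yr.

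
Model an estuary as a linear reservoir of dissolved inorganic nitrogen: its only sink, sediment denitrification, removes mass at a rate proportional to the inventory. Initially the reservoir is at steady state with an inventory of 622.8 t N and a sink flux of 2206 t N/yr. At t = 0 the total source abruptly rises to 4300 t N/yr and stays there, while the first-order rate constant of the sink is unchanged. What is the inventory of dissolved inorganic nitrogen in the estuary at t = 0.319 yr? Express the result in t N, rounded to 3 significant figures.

τ = M₀/F₀ = 622.8/2206 = 0.2823 yr; rate constant k = 1/τ.
New steady state M_∞ = F₁/k = F₁·τ = 4300 × 0.2823 = 1214.0 t N.
M(t) = M_∞ + (M₀ − M_∞)·e^(−t/τ); t/τ = 0.319/0.2823 = 1.130, so e^(−t/τ) = 0.3231.
M(t) = 1214.0 − 591.2 × 0.3231 = 1023.0 t N.

1020 t N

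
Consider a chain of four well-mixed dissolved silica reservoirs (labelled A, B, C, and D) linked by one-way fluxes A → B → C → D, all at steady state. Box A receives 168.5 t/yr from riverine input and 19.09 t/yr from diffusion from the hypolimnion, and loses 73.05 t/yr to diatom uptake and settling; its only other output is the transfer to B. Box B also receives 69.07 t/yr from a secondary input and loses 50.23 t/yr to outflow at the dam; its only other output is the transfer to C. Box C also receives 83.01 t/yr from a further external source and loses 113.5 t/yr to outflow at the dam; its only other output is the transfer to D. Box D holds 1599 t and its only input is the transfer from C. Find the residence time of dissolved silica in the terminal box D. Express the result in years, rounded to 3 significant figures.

15.5 yr

Box A: F(A→B) = (168.5 + 19.09) − 73.05 = 114.54 t/yr.
Box B: F(B→C) = (114.54 + 69.07) − 50.23 = 133.38 t/yr.
Box C: F(C→D) = (133.38 + 83.01) − 113.5 = 102.89 t/yr.
Box D throughput = its input = 102.89 t/yr; τ = 1599 / 102.89 = 15.54 yr.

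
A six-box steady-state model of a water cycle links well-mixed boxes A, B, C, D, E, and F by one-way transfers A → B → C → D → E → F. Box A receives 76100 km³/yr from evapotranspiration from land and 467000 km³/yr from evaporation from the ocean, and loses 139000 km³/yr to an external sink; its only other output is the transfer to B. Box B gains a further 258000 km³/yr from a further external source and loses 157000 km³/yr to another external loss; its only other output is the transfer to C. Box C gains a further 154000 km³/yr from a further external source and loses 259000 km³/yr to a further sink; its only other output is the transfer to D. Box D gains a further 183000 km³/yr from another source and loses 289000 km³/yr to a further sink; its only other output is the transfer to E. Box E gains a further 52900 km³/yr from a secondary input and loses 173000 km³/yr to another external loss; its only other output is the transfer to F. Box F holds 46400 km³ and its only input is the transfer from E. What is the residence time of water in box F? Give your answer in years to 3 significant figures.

Box A: F(A→B) = (76100 + 467000) − 139000 = 404100 km³/yr.
Box B: F(B→C) = (404100 + 258000) − 157000 = 505100 km³/yr.
Box C: F(C→D) = (505100 + 154000) − 259000 = 400100 km³/yr.
Box D: F(D→E) = (400100 + 183000) − 289000 = 294100 km³/yr.
Box E: F(E→F) = (294100 + 52900) − 173000 = 174000 km³/yr.
Box F throughput = its input = 174000 km³/yr; τ = 46400 / 174000 = 0.2667 yr.

0.267 yr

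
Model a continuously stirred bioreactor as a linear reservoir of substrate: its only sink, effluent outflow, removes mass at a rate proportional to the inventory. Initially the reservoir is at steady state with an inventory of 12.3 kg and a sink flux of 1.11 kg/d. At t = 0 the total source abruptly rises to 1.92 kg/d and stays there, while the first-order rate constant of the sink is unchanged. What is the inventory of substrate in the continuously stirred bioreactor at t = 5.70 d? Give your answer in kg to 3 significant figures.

The sink rate constant is k = F₀/M₀ = 1.11/12.3 = 0.09024 d⁻¹.
Solving dM/dt = F₁ − kM with M(0) = M₀ gives M(t) = F₁/k + (M₀ − F₁/k)·e^(−kt).
F₁/k = 1.92/0.09024 = 21.276 kg; kt = 0.09024 × 5.70 = 0.5144, e^(−kt) = 0.5979.
M(5.70) = 21.276 + (12.3 − 21.276) × 0.5979 = 21.276 − 5.366 = 15.909 kg.

15.9 kg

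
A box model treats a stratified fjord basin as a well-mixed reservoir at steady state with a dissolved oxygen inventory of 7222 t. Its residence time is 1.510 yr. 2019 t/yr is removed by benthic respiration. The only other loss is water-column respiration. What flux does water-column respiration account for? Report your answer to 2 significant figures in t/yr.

Total removal F = M/τ = 7222 / 1.510 = 4783 t/yr.
Water-column respiration = F − (2019) = 4783 − 2019 = 2764 t/yr.

2800 t/yr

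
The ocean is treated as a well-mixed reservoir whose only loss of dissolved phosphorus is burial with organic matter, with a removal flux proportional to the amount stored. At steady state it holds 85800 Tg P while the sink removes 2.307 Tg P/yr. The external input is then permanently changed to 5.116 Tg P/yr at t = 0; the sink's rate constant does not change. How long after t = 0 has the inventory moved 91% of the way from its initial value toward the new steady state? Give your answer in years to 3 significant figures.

τ = M₀/F₀ = 85800/2.307 = 37190 yr.
The remaining gap fraction is e^(−t/τ); 91% covered ⇒ e^(−t/τ) = 0.0900.
t = −τ ln(0.0900) = 37190 × 2.408 = 89550 yr.

89600 yr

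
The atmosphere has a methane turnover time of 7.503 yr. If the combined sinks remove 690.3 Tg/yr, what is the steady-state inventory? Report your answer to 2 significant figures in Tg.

5200 Tg

τ = M/F ⇒ M = τ × F = 7.503 × 690.3 = 5179 Tg.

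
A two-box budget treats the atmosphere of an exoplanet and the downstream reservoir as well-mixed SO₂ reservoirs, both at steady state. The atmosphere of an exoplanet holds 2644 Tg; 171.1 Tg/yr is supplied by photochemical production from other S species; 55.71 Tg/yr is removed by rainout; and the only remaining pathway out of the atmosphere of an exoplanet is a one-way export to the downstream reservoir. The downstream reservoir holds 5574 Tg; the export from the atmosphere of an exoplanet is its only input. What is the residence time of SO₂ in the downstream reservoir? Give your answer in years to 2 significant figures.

48 yr

Balance the atmosphere of an exoplanet: ΣF_in = 171.10 Tg/yr.
Export to the downstream reservoir = ΣF_in − (55.71) = 115.39 Tg/yr.
At steady state the output of the downstream reservoir equals its input, 115.39 Tg/yr.
τ = M / F = 5574 / 115.39 = 48.31 yr.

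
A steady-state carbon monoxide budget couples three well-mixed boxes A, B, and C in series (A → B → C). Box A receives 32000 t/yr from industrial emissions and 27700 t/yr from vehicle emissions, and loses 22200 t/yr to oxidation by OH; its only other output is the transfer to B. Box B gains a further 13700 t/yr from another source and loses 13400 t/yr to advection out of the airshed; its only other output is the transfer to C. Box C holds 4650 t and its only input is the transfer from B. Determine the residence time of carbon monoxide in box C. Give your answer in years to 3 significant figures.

0.123 yr

Box A: F(A→B) = (32000 + 27700) − 22200 = 37500 t/yr.
Box B: F(B→C) = (37500 + 13700) − 13400 = 37800 t/yr.
Box C throughput = its input = 37800 t/yr; τ = 4650 / 37800 = 0.1230 yr.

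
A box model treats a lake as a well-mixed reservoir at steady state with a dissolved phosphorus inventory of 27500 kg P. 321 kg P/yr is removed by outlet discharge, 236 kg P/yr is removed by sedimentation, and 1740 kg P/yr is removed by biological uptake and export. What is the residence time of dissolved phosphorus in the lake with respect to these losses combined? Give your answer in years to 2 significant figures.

Total removal = 321.0 + 236.0 + 1740 = 2297.0 kg P/yr.
τ = M / ΣF_out = 27500 / 2297.0 = 11.97 yr.

12 yr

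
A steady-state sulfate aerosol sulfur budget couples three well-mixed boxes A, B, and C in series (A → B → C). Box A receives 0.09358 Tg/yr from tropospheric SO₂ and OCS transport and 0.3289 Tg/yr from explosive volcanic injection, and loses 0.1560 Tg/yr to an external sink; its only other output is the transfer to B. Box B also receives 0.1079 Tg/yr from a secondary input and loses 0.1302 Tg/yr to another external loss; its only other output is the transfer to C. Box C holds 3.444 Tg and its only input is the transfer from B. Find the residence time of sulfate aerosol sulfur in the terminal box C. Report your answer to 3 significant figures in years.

Box A: F(A→B) = (0.09358 + 0.3289) − 0.1560 = 0.26648 Tg/yr.
Box B: F(B→C) = (0.26648 + 0.1079) − 0.1302 = 0.24418 Tg/yr.
Box C throughput = its input = 0.24418 Tg/yr; τ = 3.444 / 0.24418 = 14.10 yr.

14.1 yr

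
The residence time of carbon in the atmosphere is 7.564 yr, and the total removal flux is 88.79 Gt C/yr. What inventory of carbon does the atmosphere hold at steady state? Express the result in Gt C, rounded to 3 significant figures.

672 Gt C

τ = M/F ⇒ M = τ × F = 7.564 × 88.79 = 671.6 Gt C.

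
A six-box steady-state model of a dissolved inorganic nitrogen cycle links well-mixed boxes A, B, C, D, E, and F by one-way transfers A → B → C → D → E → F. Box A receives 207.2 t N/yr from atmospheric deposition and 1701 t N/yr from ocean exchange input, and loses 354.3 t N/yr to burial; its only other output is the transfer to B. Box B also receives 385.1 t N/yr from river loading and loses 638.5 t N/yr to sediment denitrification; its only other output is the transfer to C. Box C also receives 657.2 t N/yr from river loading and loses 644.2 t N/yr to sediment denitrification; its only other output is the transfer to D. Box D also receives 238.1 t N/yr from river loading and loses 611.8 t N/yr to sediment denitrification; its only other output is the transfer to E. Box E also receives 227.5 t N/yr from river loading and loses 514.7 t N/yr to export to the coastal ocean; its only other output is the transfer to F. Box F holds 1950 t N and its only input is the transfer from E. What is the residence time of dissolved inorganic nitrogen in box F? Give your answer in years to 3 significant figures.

Box A: F(A→B) = (207.2 + 1701) − 354.3 = 1553.9 t N/yr.
Box B: F(B→C) = (1553.9 + 385.1) − 638.5 = 1300.5 t N/yr.
Box C: F(C→D) = (1300.5 + 657.2) − 644.2 = 1313.5 t N/yr.
Box D: F(D→E) = (1313.5 + 238.1) − 611.8 = 939.80 t N/yr.
Box E: F(E→F) = (939.80 + 227.5) − 514.7 = 652.60 t N/yr.
Box F throughput = its input = 652.60 t N/yr; τ = 1950 / 652.60 = 2.988 yr.

2.99 yr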